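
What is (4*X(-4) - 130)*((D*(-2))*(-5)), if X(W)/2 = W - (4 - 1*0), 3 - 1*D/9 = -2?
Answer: -87300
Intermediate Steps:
D = 45 (D = 27 - 9*(-2) = 27 + 18 = 45)
X(W) = -8 + 2*W (X(W) = 2*(W - (4 - 1*0)) = 2*(W - (4 + 0)) = 2*(W - 1*4) = 2*(W - 4) = 2*(-4 + W) = -8 + 2*W)
(4*X(-4) - 130)*((D*(-2))*(-5)) = (4*(-8 + 2*(-4)) - 130)*((45*(-2))*(-5)) = (4*(-8 - 8) - 130)*(-90*(-5)) = (4*(-16) - 130)*450 = (-64 - 130)*450 = -194*450 = -87300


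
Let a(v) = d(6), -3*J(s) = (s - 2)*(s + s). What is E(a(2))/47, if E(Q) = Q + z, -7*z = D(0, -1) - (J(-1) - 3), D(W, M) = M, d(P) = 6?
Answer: 38/329 ≈ 0.11550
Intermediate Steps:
J(s) = -2*s*(-2 + s)/3 (J(s) = -(s - 2)*(s + s)/3 = -(-2 + s)*2*s/3 = -2*s*(-2 + s)/3)
a(v) = 6
z = -4/7 (z = -(-1 - ((⅔)*(-1)*(2 - 1*(-1)) - 3))/7 = -(-1 - ((⅔)*(-1)*(2 + 1) - 3))/7 = -(-1 - ((⅔)*(-1)*3 - 3))/7 = -(-1 - (-2 - 3))/7 = -(-1 - 1*(-5))/7 = -(-1 + 5)/7 = -⅐*4 = -4/7 ≈ -0.57143)
E(Q) = -4/7 + Q (E(Q) = Q - 4/7 = -4/7 + Q)
E(a(2))/47 = (-4/7 + 6)/47 = (1/47)*(38/7) = 38/329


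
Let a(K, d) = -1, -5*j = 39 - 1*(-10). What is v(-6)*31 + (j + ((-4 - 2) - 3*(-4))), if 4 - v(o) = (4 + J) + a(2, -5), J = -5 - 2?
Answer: 1221/5 ≈ 244.20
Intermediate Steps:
j = -49/5 (j = -(39 - 1*(-10))/5 = -(39 + 10)/5 = -⅕*49 = -49/5 ≈ -9.8000)
J = -7
v(o) = 8 (v(o) = 4 - ((4 - 7) - 1) = 4 - (-3 - 1) = 4 - 1*(-4) = 4 + 4 = 8)
v(-6)*31 + (j + ((-4 - 2) - 3*(-4))) = 8*31 + (-49/5 + ((-4 - 2) - 3*(-4))) = 248 + (-49/5 + (-6 + 12)) = 248 + (-49/5 + 6) = 248 - 19/5 = 1221/5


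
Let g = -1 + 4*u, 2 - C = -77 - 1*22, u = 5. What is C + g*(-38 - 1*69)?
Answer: -1932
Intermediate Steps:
C = 101 (C = 2 - (-77 - 1*22) = 2 - (-77 - 22) = 2 - 1*(-99) = 2 + 99 = 101)
g = 19 (g = -1 + 4*5 = -1 + 20 = 19)
C + g*(-38 - 1*69) = 101 + 19*(-38 - 1*69) = 101 + 19*(-38 - 69) = 101 + 19*(-107) = 101 - 2033 = -1932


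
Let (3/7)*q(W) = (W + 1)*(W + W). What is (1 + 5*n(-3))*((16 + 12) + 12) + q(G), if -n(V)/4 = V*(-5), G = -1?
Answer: -11960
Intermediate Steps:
n(V) = 20*V (n(V) = -4*V*(-5) = -(-20)*V = 20*V)
q(W) = 14*W*(1 + W)/3 (q(W) = 7*((W + 1)*(W + W))/3 = 7*((1 + W)*(2*W))/3 = 7*(2*W*(1 + W))/3 = 14*W*(1 + W)/3)
(1 + 5*n(-3))*((16 + 12) + 12) + q(G) = (1 + 5*(20*(-3)))*((16 + 12) + 12) + (14/3)*(-1)*(1 - 1) = (1 + 5*(-60))*(28 + 12) + (14/3)*(-1)*0 = (1 - 300)*40 + 0 = -299*40 + 0 = -11960 + 0 = -11960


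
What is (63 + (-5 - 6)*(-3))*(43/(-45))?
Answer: -1376/15 ≈ -91.733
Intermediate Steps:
(63 + (-5 - 6)*(-3))*(43/(-45)) = (63 - 11*(-3))*(43*(-1/45)) = (63 + 33)*(-43/45) = 96*(-43/45) = -1376/15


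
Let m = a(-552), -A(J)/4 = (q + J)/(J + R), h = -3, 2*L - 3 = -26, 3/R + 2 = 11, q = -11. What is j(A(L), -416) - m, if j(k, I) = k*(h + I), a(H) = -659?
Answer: 270413/67 ≈ 4036.0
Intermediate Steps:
R = ⅓ (R = 3/(-2 + 11) = 3/9 = 3*(⅑) = ⅓ ≈ 0.33333)
L = -23/2 (L = 3/2 + (½)*(-26) = 3/2 - 13 = -23/2 ≈ -11.500)
A(J) = -4*(-11 + J)/(⅓ + J) (A(J) = -4*(-11 + J)/(J + ⅓) = -4*(-11 + J)/(⅓ + J))
j(k, I) = k*(-3 + I)
m = -659
j(A(L), -416) - m = (12*(11 - 1*(-23/2))/(1 + 3*(-23/2)))*(-3 - 416) - 1*(-659) = (12*(11 + 23/2)/(1 - 69/2))*(-419) + 659 = (12*(45/2)/(-67/2))*(-419) + 659 = (12*(-2/67)*(45/2))*(-419) + 659 = -540/67*(-419) + 659 = 226260/67 + 659 = 270413/67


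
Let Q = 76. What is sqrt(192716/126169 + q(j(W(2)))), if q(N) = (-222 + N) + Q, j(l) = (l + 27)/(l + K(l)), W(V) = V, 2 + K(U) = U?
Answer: I*sqrt(8275933171070)/252338 ≈ 11.401*I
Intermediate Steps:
K(U) = -2 + U
j(l) = (27 + l)/(-2 + 2*l) (j(l) = (l + 27)/(l + (-2 + l)) = (27 + l)/(-2 + 2*l))
q(N) = -146 + N (q(N) = (-222 + N) + 76 = -146 + N)
sqrt(192716/126169 + q(j(W(2)))) = sqrt(192716/126169 + (-146 + (27 + 2)/(2*(-1 + 2)))) = sqrt(192716*(1/126169) + (-146 + (1/2)*29/1)) = sqrt(192716/126169 + (-146 + (1/2)*1*29)) = sqrt(192716/126169 + (-146 + 29/2)) = sqrt(192716/126169 - 263/2) = sqrt(-32797015/252338) = I*sqrt(8275933171070)/252338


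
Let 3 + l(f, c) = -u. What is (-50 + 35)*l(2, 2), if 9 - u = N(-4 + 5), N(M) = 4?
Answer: 120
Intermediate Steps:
u = 5 (u = 9 - 1*4 = 9 - 4 = 5)
l(f, c) = -8 (l(f, c) = -3 - 1*5 = -3 - 5 = -8)
(-50 + 35)*l(2, 2) = (-50 + 35)*(-8) = -15*(-8) = 120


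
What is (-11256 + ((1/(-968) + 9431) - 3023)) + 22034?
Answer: 16636047/968 ≈ 17186.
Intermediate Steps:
(-11256 + ((1/(-968) + 9431) - 3023)) + 22034 = (-11256 + ((-1/968 + 9431) - 3023)) + 22034 = (-11256 + (9129207/968 - 3023)) + 22034 = (-11256 + 6202943/968) + 22034 = -4692865/968 + 22034 = 16636047/968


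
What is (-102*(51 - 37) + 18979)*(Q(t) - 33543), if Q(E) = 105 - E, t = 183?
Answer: -590082171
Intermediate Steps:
(-102*(51 - 37) + 18979)*(Q(t) - 33543) = (-102*(51 - 37) + 18979)*((105 - 1*183) - 33543) = (-102*14 + 18979)*((105 - 183) - 33543) = (-1428 + 18979)*(-78 - 33543) = 17551*(-33621) = -590082171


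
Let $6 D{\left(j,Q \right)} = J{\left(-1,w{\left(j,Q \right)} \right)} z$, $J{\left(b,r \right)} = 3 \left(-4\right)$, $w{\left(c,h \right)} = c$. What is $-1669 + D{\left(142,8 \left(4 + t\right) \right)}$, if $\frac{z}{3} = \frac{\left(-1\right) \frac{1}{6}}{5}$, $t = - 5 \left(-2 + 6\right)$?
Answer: $- \frac{8344}{5} \approx -1668.8$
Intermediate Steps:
$t = -20$ ($t = \left(-5\right) 4 = -20$)
$z = - \frac{1}{10}$ ($z = 3 \frac{\left(-1\right) \frac{1}{6}}{5} = 3 \left(-1\right) \frac{1}{6} \cdot \frac{1}{5} = 3 \left(\left(- \frac{1}{6}\right) \frac{1}{5}\right) = 3 \left(- \frac{1}{30}\right) = - \frac{1}{10} \approx -0.1$)
$J{\left(b,r \right)} = -12$
$D{\left(j,Q \right)} = \frac{1}{5}$ ($D{\left(j,Q \right)} = \frac{\left(-12\right) \left(- \frac{1}{10}\right)}{6} = \frac{1}{6} \cdot \frac{6}{5} = \frac{1}{5}$)
$-1669 + D{\left(142,8 \left(4 + t\right) \right)} = -1669 + \frac{1}{5} = - \frac{8344}{5}$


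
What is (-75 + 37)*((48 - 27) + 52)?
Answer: -2774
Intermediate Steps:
(-75 + 37)*((48 - 27) + 52) = -38*(21 + 52) = -38*73 = -2774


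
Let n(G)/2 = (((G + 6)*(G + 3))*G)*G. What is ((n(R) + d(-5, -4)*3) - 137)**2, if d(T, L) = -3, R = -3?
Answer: 21316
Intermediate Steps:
n(G) = 2*G**2*(3 + G)*(6 + G) (n(G) = 2*((((G + 6)*(G + 3))*G)*G) = 2*((((6 + G)*(3 + G))*G)*G) = 2*((((3 + G)*(6 + G))*G)*G) = 2*((G*(3 + G)*(6 + G))*G) = 2*(G**2*(3 + G)*(6 + G)) = 2*G**2*(3 + G)*(6 + G))
((n(R) + d(-5, -4)*3) - 137)**2 = ((2*(-3)**2*(18 + (-3)**2 + 9*(-3)) - 3*3) - 137)**2 = ((2*9*(18 + 9 - 27) - 9) - 137)**2 = ((2*9*0 - 9) - 137)**2 = ((0 - 9) - 137)**2 = (-9 - 137)**2 = (-146)**2 = 21316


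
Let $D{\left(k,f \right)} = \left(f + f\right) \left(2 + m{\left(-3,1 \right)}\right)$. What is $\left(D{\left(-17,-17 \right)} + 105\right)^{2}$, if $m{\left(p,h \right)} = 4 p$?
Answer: $198025$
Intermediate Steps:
$D{\left(k,f \right)} = - 20 f$ ($D{\left(k,f \right)} = \left(f + f\right) \left(2 + 4 \left(-3\right)\right) = 2 f \left(2 - 12\right) = 2 f \left(-10\right) = - 20 f$)
$\left(D{\left(-17,-17 \right)} + 105\right)^{2} = \left(\left(-20\right) \left(-17\right) + 105\right)^{2} = \left(340 + 105\right)^{2} = 445^{2} = 198025$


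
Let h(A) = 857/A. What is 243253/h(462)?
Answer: 112382886/857 ≈ 1.3114e+5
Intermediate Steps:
243253/h(462) = 243253/((857/462)) = 243253/((857*(1/462))) = 243253/(857/462) = 243253*(462/857) = 112382886/857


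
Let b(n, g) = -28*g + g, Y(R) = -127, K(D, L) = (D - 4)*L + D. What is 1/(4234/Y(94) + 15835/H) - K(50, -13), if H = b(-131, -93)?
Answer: 4723730995/8620529 ≈ 547.96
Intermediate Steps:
K(D, L) = D + L*(-4 + D) (K(D, L) = (-4 + D)*L + D = L*(-4 + D) + D = D + L*(-4 + D))
b(n, g) = -27*g
H = 2511 (H = -27*(-93) = 2511)
1/(4234/Y(94) + 15835/H) - K(50, -13) = 1/(4234/(-127) + 15835/2511) - (50 - 4*(-13) + 50*(-13)) = 1/(4234*(-1/127) + 15835*(1/2511)) - (50 + 52 - 650) = 1/(-4234/127 + 15835/2511) - 1*(-548) = 1/(-8620529/318897) + 548 = -318897/8620529 + 548 = 4723730995/8620529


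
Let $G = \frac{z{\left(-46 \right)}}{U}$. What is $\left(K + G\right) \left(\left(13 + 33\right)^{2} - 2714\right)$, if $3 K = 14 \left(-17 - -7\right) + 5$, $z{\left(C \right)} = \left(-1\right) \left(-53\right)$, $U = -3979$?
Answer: $\frac{4656808}{173} \approx 26918.0$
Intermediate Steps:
$z{\left(C \right)} = 53$
$G = - \frac{53}{3979}$ ($G = \frac{53}{-3979} = 53 \left(- \frac{1}{3979}\right) = - \frac{53}{3979} \approx -0.01332$)
$K = -45$ ($K = \frac{14 \left(-17 - -7\right) + 5}{3} = \frac{14 \left(-17 + 7\right) + 5}{3} = \frac{14 \left(-10\right) + 5}{3} = \frac{-140 + 5}{3} = \frac{1}{3} \left(-135\right) = -45$)
$\left(K + G\right) \left(\left(13 + 33\right)^{2} - 2714\right) = \left(-45 - \frac{53}{3979}\right) \left(\left(13 + 33\right)^{2} - 2714\right) = - \frac{179108 \left(46^{2} - 2714\right)}{3979} = - \frac{179108 \left(2116 - 2714\right)}{3979} = \left(- \frac{179108}{3979}\right) \left(-598\right) = \frac{4656808}{173}$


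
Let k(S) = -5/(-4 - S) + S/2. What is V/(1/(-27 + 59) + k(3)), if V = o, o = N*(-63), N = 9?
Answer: -127008/503 ≈ -252.50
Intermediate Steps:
k(S) = S/2 - 5/(-4 - S) (k(S) = -5/(-4 - S) + S*(½) = -5/(-4 - S) + S/2 = S/2 - 5/(-4 - S))
o = -567 (o = 9*(-63) = -567)
V = -567
V/(1/(-27 + 59) + k(3)) = -567/(1/(-27 + 59) + (10 + 3² + 4*3)/(2*(4 + 3))) = -567/(1/32 + (½)*(10 + 9 + 12)/7) = -567/(1/32 + (½)*(⅐)*31) = -567/(1/32 + 31/14) = -567/(503/224) = (224/503)*(-567) = -127008/503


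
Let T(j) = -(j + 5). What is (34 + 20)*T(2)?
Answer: -378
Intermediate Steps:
T(j) = -5 - j (T(j) = -(5 + j) = -5 - j)
(34 + 20)*T(2) = (34 + 20)*(-5 - 1*2) = 54*(-5 - 2) = 54*(-7) = -378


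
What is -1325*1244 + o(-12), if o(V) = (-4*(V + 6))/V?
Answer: -1648302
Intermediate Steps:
o(V) = (-24 - 4*V)/V (o(V) = (-4*(6 + V))/V = (-24 - 4*V)/V)
-1325*1244 + o(-12) = -1325*1244 + (-4 - 24/(-12)) = -1648300 + (-4 - 24*(-1/12)) = -1648300 + (-4 + 2) = -1648300 - 2 = -1648302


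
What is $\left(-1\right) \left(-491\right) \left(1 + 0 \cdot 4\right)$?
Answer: $491$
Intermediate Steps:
$\left(-1\right) \left(-491\right) \left(1 + 0 \cdot 4\right) = 491 \left(1 + 0\right) = 491 \cdot 1 = 491$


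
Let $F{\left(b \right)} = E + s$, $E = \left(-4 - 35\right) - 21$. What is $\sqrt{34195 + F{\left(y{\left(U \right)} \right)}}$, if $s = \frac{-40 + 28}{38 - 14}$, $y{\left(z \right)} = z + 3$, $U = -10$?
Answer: $\frac{\sqrt{136538}}{2} \approx 184.76$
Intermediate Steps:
$y{\left(z \right)} = 3 + z$
$E = -60$ ($E = -39 - 21 = -60$)
$s = - \frac{1}{2}$ ($s = - \frac{12}{24} = \left(-12\right) \frac{1}{24} = - \frac{1}{2} \approx -0.5$)
$F{\left(b \right)} = - \frac{121}{2}$ ($F{\left(b \right)} = -60 - \frac{1}{2} = - \frac{121}{2}$)
$\sqrt{34195 + F{\left(y{\left(U \right)} \right)}} = \sqrt{34195 - \frac{121}{2}} = \sqrt{\frac{68269}{2}} = \frac{\sqrt{136538}}{2}$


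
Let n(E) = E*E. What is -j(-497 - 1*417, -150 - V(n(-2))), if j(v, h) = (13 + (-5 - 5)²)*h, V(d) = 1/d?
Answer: 67913/4 ≈ 16978.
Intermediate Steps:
n(E) = E²
j(v, h) = 113*h (j(v, h) = (13 + (-10)²)*h = (13 + 100)*h = 113*h)
-j(-497 - 1*417, -150 - V(n(-2))) = -113*(-150 - 1/((-2)²)) = -113*(-150 - 1/4) = -113*(-150 - 1*¼) = -113*(-150 - ¼) = -113*(-601)/4 = -1*(-67913/4) = 67913/4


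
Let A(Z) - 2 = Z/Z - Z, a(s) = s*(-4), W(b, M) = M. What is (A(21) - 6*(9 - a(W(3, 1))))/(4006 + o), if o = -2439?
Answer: -96/1567 ≈ -0.061264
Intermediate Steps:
a(s) = -4*s
A(Z) = 3 - Z (A(Z) = 2 + (Z/Z - Z) = 2 + (1 - Z) = 3 - Z)
(A(21) - 6*(9 - a(W(3, 1))))/(4006 + o) = ((3 - 1*21) - 6*(9 - (-4)))/(4006 - 2439) = ((3 - 21) - 6*(9 - 1*(-4)))/1567 = (-18 - 6*(9 + 4))*(1/1567) = (-18 - 6*13)*(1/1567) = (-18 - 78)*(1/1567) = -96*1/1567 = -96/1567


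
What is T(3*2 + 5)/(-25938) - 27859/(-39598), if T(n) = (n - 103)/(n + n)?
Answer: 305788295/434539314 ≈ 0.70371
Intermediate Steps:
T(n) = (-103 + n)/(2*n) (T(n) = (-103 + n)/((2*n)) = (-103 + n)*(1/(2*n)) = (-103 + n)/(2*n))
T(3*2 + 5)/(-25938) - 27859/(-39598) = ((-103 + (3*2 + 5))/(2*(3*2 + 5)))/(-25938) - 27859/(-39598) = ((-103 + (6 + 5))/(2*(6 + 5)))*(-1/25938) - 27859*(-1/39598) = ((1/2)*(-103 + 11)/11)*(-1/25938) + 2143/3046 = ((1/2)*(1/11)*(-92))*(-1/25938) + 2143/3046 = -46/11*(-1/25938) + 2143/3046 = 23/142659 + 2143/3046 = 305788295/434539314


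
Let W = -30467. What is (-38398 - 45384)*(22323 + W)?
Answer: 682320608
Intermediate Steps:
(-38398 - 45384)*(22323 + W) = (-38398 - 45384)*(22323 - 30467) = -83782*(-8144) = 682320608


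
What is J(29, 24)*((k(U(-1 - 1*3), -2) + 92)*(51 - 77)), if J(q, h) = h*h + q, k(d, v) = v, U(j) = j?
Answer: -1415700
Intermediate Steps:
J(q, h) = q + h**2 (J(q, h) = h**2 + q = q + h**2)
J(29, 24)*((k(U(-1 - 1*3), -2) + 92)*(51 - 77)) = (29 + 24**2)*((-2 + 92)*(51 - 77)) = (29 + 576)*(90*(-26)) = 605*(-2340) = -1415700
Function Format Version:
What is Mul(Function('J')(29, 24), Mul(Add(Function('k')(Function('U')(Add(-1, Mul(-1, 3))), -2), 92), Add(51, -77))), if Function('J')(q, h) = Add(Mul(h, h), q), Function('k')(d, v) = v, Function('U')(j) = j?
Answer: -1415700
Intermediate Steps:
Function('J')(q, h) = Add(q, Pow(h, 2)) (Function('J')(q, h) = Add(Pow(h, 2), q) = Add(q, Pow(h, 2)))
Mul(Function('J')(29, 24), Mul(Add(Function('k')(Function('U')(Add(-1, Mul(-1, 3))), -2), 92), Add(51, -77))) = Mul(Add(29, Pow(24, 2)), Mul(Add(-2, 92), Add(51, -77))) = Mul(Add(29, 576), Mul(90, -26)) = Mul(605, -2340) = -1415700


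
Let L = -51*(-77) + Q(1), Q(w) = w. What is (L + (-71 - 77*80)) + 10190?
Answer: 7887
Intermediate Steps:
L = 3928 (L = -51*(-77) + 1 = 3927 + 1 = 3928)
(L + (-71 - 77*80)) + 10190 = (3928 + (-71 - 77*80)) + 10190 = (3928 + (-71 - 6160)) + 10190 = (3928 - 6231) + 10190 = -2303 + 10190 = 7887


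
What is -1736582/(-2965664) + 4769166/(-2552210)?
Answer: -2427905492501/1892249329360 ≈ -1.2831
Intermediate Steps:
-1736582/(-2965664) + 4769166/(-2552210) = -1736582*(-1/2965664) + 4769166*(-1/2552210) = 868291/1482832 - 2384583/1276105 = -2427905492501/1892249329360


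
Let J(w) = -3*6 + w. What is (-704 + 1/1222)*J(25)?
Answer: -6022009/1222 ≈ -4928.0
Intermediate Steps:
J(w) = -18 + w
(-704 + 1/1222)*J(25) = (-704 + 1/1222)*(-18 + 25) = (-704 + 1/1222)*7 = -860287/1222*7 = -6022009/1222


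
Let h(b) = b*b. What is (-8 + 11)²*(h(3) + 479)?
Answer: 4392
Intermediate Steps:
h(b) = b²
(-8 + 11)²*(h(3) + 479) = (-8 + 11)²*(3² + 479) = 3²*(9 + 479) = 9*488 = 4392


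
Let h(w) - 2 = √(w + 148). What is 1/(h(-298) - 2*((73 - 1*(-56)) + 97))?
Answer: -3/1351 - I*√6/40530 ≈ -0.0022206 - 6.0436e-5*I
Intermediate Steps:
h(w) = 2 + √(148 + w) (h(w) = 2 + √(w + 148) = 2 + √(148 + w))
1/(h(-298) - 2*((73 - 1*(-56)) + 97)) = 1/((2 + √(148 - 298)) - 2*((73 - 1*(-56)) + 97)) = 1/((2 + √(-150)) - 2*((73 + 56) + 97)) = 1/((2 + 5*I*√6) - 2*(129 + 97)) = 1/((2 + 5*I*√6) - 2*226) = 1/((2 + 5*I*√6) - 452) = 1/(-450 + 5*I*√6)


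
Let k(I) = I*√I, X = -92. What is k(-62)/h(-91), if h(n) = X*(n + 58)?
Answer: -31*I*√62/1518 ≈ -0.1608*I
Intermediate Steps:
h(n) = -5336 - 92*n (h(n) = -92*(n + 58) = -92*(58 + n) = -5336 - 92*n)
k(I) = I^(3/2)
k(-62)/h(-91) = (-62)^(3/2)/(-5336 - 92*(-91)) = (-62*I*√62)/(-5336 + 8372) = -62*I*√62/3036 = -62*I*√62*(1/3036) = -31*I*√62/1518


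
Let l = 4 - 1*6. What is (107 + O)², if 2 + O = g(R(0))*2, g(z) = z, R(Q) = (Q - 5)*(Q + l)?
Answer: 15625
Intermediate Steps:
l = -2 (l = 4 - 6 = -2)
R(Q) = (-5 + Q)*(-2 + Q) (R(Q) = (Q - 5)*(Q - 2) = (-5 + Q)*(-2 + Q))
O = 18 (O = -2 + (10 + 0² - 7*0)*2 = -2 + (10 + 0 + 0)*2 = -2 + 10*2 = -2 + 20 = 18)
(107 + O)² = (107 + 18)² = 125² = 15625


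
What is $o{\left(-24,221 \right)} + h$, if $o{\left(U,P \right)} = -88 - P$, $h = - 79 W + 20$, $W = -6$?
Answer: $185$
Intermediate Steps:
$h = 494$ ($h = \left(-79\right) \left(-6\right) + 20 = 474 + 20 = 494$)
$o{\left(-24,221 \right)} + h = \left(-88 - 221\right) + 494 = -309 + 494 = 185$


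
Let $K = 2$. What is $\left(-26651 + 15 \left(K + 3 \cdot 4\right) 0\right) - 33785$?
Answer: $-60436$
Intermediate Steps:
$\left(-26651 + 15 \left(K + 3 \cdot 4\right) 0\right) - 33785 = \left(-26651 + 15 \left(2 + 3 \cdot 4\right) 0\right) - 33785 = \left(-26651 + 15 \left(2 + 12\right) 0\right) - 33785 = \left(-26651 + 15 \cdot 14 \cdot 0\right) - 33785 = \left(-26651 + 210 \cdot 0\right) - 33785 = \left(-26651 + 0\right) - 33785 = -26651 - 33785 = -60436$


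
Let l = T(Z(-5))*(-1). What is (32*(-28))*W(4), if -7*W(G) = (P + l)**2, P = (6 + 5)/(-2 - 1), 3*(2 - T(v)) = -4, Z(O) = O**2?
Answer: 6272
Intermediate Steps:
T(v) = 10/3 (T(v) = 2 - 1/3*(-4) = 2 + 4/3 = 10/3)
P = -11/3 (P = 11/(-3) = 11*(-1/3) = -11/3 ≈ -3.6667)
l = -10/3 (l = (10/3)*(-1) = -10/3 ≈ -3.3333)
W(G) = -7 (W(G) = -(-11/3 - 10/3)**2/7 = -1/7*(-7)**2 = -1/7*49 = -7)
(32*(-28))*W(4) = (32*(-28))*(-7) = -896*(-7) = 6272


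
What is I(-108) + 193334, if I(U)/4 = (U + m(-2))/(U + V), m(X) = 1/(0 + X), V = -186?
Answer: 4060045/21 ≈ 1.9334e+5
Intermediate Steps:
m(X) = 1/X
I(U) = 4*(-1/2 + U)/(-186 + U) (I(U) = 4*((U + 1/(-2))/(U - 186)) = 4*((U - 1/2)/(-186 + U)) = 4*((-1/2 + U)/(-186 + U)) = 4*(-1/2 + U)/(-186 + U))
I(-108) + 193334 = 2*(-1 + 2*(-108))/(-186 - 108) + 193334 = 2*(-1 - 216)/(-294) + 193334 = 2*(-1/294)*(-217) + 193334 = 31/21 + 193334 = 4060045/21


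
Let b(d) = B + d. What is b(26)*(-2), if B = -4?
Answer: -44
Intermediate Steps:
b(d) = -4 + d
b(26)*(-2) = (-4 + 26)*(-2) = 22*(-2) = -44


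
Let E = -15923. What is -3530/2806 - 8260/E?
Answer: -16515315/22339969 ≈ -0.73927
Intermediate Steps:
-3530/2806 - 8260/E = -3530/2806 - 8260/(-15923) = -3530*1/2806 - 8260*(-1/15923) = -1765/1403 + 8260/15923 = -16515315/22339969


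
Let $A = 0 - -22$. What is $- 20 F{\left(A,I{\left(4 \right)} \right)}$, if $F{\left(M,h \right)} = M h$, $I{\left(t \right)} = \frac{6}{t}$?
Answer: $-660$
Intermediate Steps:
$A = 22$ ($A = 0 + 22 = 22$)
$- 20 F{\left(A,I{\left(4 \right)} \right)} = - 20 \cdot 22 \cdot \frac{6}{4} = - 20 \cdot 22 \cdot 6 \cdot \frac{1}{4} = - 20 \cdot 22 \cdot \frac{3}{2} = \left(-20\right) 33 = -660$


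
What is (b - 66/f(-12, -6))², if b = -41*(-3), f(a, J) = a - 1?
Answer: 2772225/169 ≈ 16404.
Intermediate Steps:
f(a, J) = -1 + a
b = 123
(b - 66/f(-12, -6))² = (123 - 66/(-1 - 12))² = (123 - 66/(-13))² = (123 - 66*(-1/13))² = (123 + 66/13)² = (1665/13)² = 2772225/169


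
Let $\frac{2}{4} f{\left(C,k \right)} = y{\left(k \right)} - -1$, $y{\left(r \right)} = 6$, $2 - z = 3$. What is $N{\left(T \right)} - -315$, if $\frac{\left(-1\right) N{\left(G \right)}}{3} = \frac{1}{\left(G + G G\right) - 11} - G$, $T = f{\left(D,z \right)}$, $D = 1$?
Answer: $\frac{71040}{199} \approx 356.98$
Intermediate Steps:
$z = -1$ ($z = 2 - 3 = -1$)
$f{\left(C,k \right)} = 14$ ($f{\left(C,k \right)} = 2 \left(6 - -1\right) = 2 \left(6 + 1\right) = 2 \cdot 7 = 14$)
$T = 14$
$N{\left(G \right)} = - \frac{3}{-11 + G + G^{2}} + 3 G$ ($N{\left(G \right)} = - 3 \left(\frac{1}{\left(G + G G\right) - 11} - G\right) = - 3 \left(\frac{1}{\left(G + G^{2}\right) - 11} - G\right) = - 3 \left(\frac{1}{-11 + G + G^{2}} - G\right) = - \frac{3}{-11 + G + G^{2}} + 3 G$)
$N{\left(T \right)} - -315 = \frac{3 \left(-1 + 14^{2} + 14^{3} - 154\right)}{-11 + 14 + 14^{2}} - -315 = \frac{3 \left(-1 + 196 + 2744 - 154\right)}{-11 + 14 + 196} + 315 = 3 \cdot \frac{1}{199} \cdot 2785 + 315 = \frac{8355}{199} + 315 = \frac{71040}{199}$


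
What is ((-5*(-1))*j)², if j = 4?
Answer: 400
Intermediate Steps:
((-5*(-1))*j)² = (-5*(-1)*4)² = (5*4)² = 20² = 400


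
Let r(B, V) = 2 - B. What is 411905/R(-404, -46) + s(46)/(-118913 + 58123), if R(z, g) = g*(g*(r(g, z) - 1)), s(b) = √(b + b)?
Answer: 411905/99452 - √23/30395 ≈ 4.1416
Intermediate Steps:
s(b) = √2*√b (s(b) = √(2*b) = √2*√b)
R(z, g) = g²*(1 - g) (R(z, g) = g*(g*((2 - g) - 1)) = g*(g*(1 - g)) = g²*(1 - g))
411905/R(-404, -46) + s(46)/(-118913 + 58123) = 411905/(((-46)²*(1 - 1*(-46)))) + (√2*√46)/(-118913 + 58123) = 411905/((2116*(1 + 46))) + (2*√23)/(-60790) = 411905/((2116*47)) + (2*√23)*(-1/60790) = 411905/99452 - √23/30395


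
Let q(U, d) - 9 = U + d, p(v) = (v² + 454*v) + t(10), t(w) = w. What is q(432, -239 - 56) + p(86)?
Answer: 46596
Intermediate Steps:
p(v) = 10 + v² + 454*v (p(v) = (v² + 454*v) + 10 = 10 + v² + 454*v)
q(U, d) = 9 + U + d (q(U, d) = 9 + (U + d) = 9 + U + d)
q(432, -239 - 56) + p(86) = (9 + 432 + (-239 - 56)) + (10 + 86² + 454*86) = (9 + 432 - 295) + (10 + 7396 + 39044) = 146 + 46450 = 46596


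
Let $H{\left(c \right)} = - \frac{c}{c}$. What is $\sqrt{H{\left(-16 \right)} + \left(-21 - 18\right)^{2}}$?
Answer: $4 \sqrt{95} \approx 38.987$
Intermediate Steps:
$H{\left(c \right)} = -1$ ($H{\left(c \right)} = \left(-1\right) 1 = -1$)
$\sqrt{H{\left(-16 \right)} + \left(-21 - 18\right)^{2}} = \sqrt{-1 + \left(-21 - 18\right)^{2}} = \sqrt{-1 + \left(-39\right)^{2}} = \sqrt{-1 + 1521} = \sqrt{1520} = 4 \sqrt{95}$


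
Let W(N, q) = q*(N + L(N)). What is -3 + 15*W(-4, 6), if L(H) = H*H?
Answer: 1077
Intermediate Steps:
L(H) = H²
W(N, q) = q*(N + N²)
-3 + 15*W(-4, 6) = -3 + 15*(-4*6*(1 - 4)) = -3 + 15*(-4*6*(-3)) = -3 + 15*72 = -3 + 1080 = 1077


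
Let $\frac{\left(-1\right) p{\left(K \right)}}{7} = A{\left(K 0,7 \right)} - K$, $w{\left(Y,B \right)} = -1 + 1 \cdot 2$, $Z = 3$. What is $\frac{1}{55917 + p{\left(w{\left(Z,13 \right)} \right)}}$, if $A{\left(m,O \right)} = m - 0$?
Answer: $\frac{1}{55924} \approx 1.7881 \cdot 10^{-5}$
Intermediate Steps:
$w{\left(Y,B \right)} = 1$ ($w{\left(Y,B \right)} = -1 + 2 = 1$)
$A{\left(m,O \right)} = m$ ($A{\left(m,O \right)} = m + 0 = m$)
$p{\left(K \right)} = 7 K$ ($p{\left(K \right)} = - 7 \left(K 0 - K\right) = - 7 \left(0 - K\right) = - 7 \left(- K\right) = 7 K$)
$\frac{1}{55917 + p{\left(w{\left(Z,13 \right)} \right)}} = \frac{1}{55917 + 7 \cdot 1} = \frac{1}{55917 + 7} = \frac{1}{55924}$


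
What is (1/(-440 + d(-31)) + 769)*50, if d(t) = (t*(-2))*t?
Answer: 45409425/1181 ≈ 38450.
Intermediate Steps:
d(t) = -2*t² (d(t) = (-2*t)*t = -2*t²)
(1/(-440 + d(-31)) + 769)*50 = (1/(-440 - 2*(-31)²) + 769)*50 = (1/(-440 - 2*961) + 769)*50 = (1/(-440 - 1922) + 769)*50 = (1/(-2362) + 769)*50 = (-1/2362 + 769)*50 = (1816377/2362)*50 = 45409425/1181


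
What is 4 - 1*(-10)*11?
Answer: 114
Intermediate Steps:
4 - 1*(-10)*11 = 4 + 10*11 = 4 + 110 = 114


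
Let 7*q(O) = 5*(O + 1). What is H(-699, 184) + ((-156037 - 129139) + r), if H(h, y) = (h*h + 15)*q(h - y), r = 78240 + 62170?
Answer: -307972846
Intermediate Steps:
q(O) = 5/7 + 5*O/7 (q(O) = (5*(O + 1))/7 = (5*(1 + O))/7 = (5 + 5*O)/7 = 5/7 + 5*O/7)
r = 140410
H(h, y) = (15 + h²)*(5/7 - 5*y/7 + 5*h/7) (H(h, y) = (h*h + 15)*(5/7 + 5*(h - y)/7) = (h² + 15)*(5/7 + (-5*y/7 + 5*h/7)) = (15 + h²)*(5/7 - 5*y/7 + 5*h/7))
H(-699, 184) + ((-156037 - 129139) + r) = 5*(15 + (-699)²)*(1 - 699 - 1*184)/7 + ((-156037 - 129139) + 140410) = 5*(15 + 488601)*(1 - 699 - 184)/7 + (-285176 + 140410) = (5/7)*488616*(-882) - 144766 = -307828080 - 144766 = -307972846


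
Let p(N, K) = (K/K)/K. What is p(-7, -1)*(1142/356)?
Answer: -571/178 ≈ -3.2079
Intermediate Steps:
p(N, K) = 1/K
p(-7, -1)*(1142/356) = (1142/356)/(-1) = -1142/356 = -1*571/178 = -571/178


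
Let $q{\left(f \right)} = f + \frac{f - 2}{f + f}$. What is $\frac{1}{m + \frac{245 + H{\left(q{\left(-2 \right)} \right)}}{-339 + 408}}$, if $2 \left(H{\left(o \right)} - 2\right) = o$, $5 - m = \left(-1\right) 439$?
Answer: $\frac{138}{61765} \approx 0.0022343$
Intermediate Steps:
$m = 444$ ($m = 5 - \left(-1\right) 439 = 5 - -439 = 5 + 439 = 444$)
$q{\left(f \right)} = f + \frac{-2 + f}{2 f}$
$H{\left(o \right)} = 2 + \frac{o}{2}$
$\frac{1}{m + \frac{245 + H{\left(q{\left(-2 \right)} \right)}}{-339 + 408}} = \frac{1}{444 + \frac{245 + \left(2 + \frac{\frac{1}{2} - 2 - \frac{1}{-2}}{2}\right)}{-339 + 408}} = \frac{1}{444 + \frac{245 + \left(2 + \frac{\frac{1}{2} - 2 - - \frac{1}{2}}{2}\right)}{69}} = \frac{1}{444 + \left(245 + \left(2 + \frac{\frac{1}{2} - 2 + \frac{1}{2}}{2}\right)\right) \frac{1}{69}} = \frac{1}{444 + \left(245 + \left(2 + \frac{1}{2} \left(-1\right)\right)\right) \frac{1}{69}} = \frac{1}{444 + \left(245 + \left(2 - \frac{1}{2}\right)\right) \frac{1}{69}} = \frac{1}{444 + \left(245 + \frac{3}{2}\right) \frac{1}{69}} = \frac{1}{444 + \frac{493}{2} \cdot \frac{1}{69}} = \frac{1}{444 + \frac{493}{138}} = \frac{1}{\frac{61765}{138}} = \frac{138}{61765}$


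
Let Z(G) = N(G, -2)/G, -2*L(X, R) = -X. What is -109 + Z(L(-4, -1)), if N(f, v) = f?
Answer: -108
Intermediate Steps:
L(X, R) = X/2 (L(X, R) = -(-1)*X/2 = X/2)
Z(G) = 1 (Z(G) = G/G = 1)
-109 + Z(L(-4, -1)) = -109 + 1 = -108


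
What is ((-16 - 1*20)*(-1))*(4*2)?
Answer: 288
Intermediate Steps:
((-16 - 1*20)*(-1))*(4*2) = ((-16 - 20)*(-1))*8 = -36*(-1)*8 = 36*8 = 288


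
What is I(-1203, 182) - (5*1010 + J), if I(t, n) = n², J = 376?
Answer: 27698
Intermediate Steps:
I(-1203, 182) - (5*1010 + J) = 182² - (5*1010 + 376) = 33124 - (5050 + 376) = 33124 - 1*5426 = 33124 - 5426 = 27698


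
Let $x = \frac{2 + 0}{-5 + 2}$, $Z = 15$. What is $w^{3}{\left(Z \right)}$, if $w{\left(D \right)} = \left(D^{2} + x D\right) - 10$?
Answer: $8615125$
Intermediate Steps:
$x = - \frac{2}{3}$ ($x = \frac{2}{-3} = 2 \left(- \frac{1}{3}\right) = - \frac{2}{3} \approx -0.66667$)
$w{\left(D \right)} = -10 + D^{2} - \frac{2 D}{3}$ ($w{\left(D \right)} = \left(D^{2} - \frac{2 D}{3}\right) - 10 = -10 + D^{2} - \frac{2 D}{3}$)
$w^{3}{\left(Z \right)} = \left(-10 + 15^{2} - 10\right)^{3} = \left(-10 + 225 - 10\right)^{3} = 205^{3} = 8615125$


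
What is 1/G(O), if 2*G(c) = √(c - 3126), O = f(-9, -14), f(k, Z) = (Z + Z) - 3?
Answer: -2*I*√3157/3157 ≈ -0.035595*I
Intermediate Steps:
f(k, Z) = -3 + 2*Z (f(k, Z) = 2*Z - 3 = -3 + 2*Z)
O = -31 (O = -3 + 2*(-14) = -3 - 28 = -31)
G(c) = √(-3126 + c)/2 (G(c) = √(c - 3126)/2 = √(-3126 + c)/2)
1/G(O) = 1/(√(-3126 - 31)/2) = 1/(√(-3157)/2) = 1/((I*√3157)/2) = 1/(I*√3157/2) = -2*I*√3157/3157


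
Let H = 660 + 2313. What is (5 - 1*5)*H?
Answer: 0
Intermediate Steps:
H = 2973
(5 - 1*5)*H = (5 - 1*5)*2973 = (5 - 5)*2973 = 0*2973 = 0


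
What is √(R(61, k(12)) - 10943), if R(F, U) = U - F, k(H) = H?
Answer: 4*I*√687 ≈ 104.84*I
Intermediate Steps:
√(R(61, k(12)) - 10943) = √((12 - 1*61) - 10943) = √((12 - 61) - 10943) = √(-49 - 10943) = √(-10992) = 4*I*√687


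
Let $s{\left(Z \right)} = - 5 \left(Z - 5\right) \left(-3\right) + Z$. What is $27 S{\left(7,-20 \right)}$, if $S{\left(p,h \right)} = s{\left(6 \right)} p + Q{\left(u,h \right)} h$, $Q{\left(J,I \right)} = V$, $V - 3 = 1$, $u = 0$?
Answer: $1809$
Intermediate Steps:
$V = 4$ ($V = 3 + 1 = 4$)
$s{\left(Z \right)} = -75 + 16 Z$ ($s{\left(Z \right)} = - 5 \left(-5 + Z\right) \left(-3\right) + Z = \left(25 - 5 Z\right) \left(-3\right) + Z = \left(-75 + 15 Z\right) + Z = -75 + 16 Z$)
$Q{\left(J,I \right)} = 4$
$S{\left(p,h \right)} = 4 h + 21 p$ ($S{\left(p,h \right)} = \left(-75 + 16 \cdot 6\right) p + 4 h = \left(-75 + 96\right) p + 4 h = 21 p + 4 h = 4 h + 21 p$)
$27 S{\left(7,-20 \right)} = 27 \left(4 \left(-20\right) + 21 \cdot 7\right) = 27 \left(-80 + 147\right) = 27 \cdot 67 = 1809$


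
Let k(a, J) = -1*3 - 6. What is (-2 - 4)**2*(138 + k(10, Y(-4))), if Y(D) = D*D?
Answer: 4644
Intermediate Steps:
Y(D) = D**2
k(a, J) = -9 (k(a, J) = -3 - 6 = -9)
(-2 - 4)**2*(138 + k(10, Y(-4))) = (-2 - 4)**2*(138 - 9) = (-6)**2*129 = 36*129 = 4644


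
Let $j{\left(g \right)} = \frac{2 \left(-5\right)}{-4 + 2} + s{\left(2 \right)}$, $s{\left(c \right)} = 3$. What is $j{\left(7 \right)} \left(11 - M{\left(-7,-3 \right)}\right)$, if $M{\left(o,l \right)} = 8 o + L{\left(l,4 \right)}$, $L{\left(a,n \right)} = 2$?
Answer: $520$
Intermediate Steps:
$M{\left(o,l \right)} = 2 + 8 o$ ($M{\left(o,l \right)} = 8 o + 2 = 2 + 8 o$)
$j{\left(g \right)} = 8$ ($j{\left(g \right)} = \frac{2 \left(-5\right)}{-4 + 2} + 3 = - \frac{10}{-2} + 3 = \left(-10\right) \left(- \frac{1}{2}\right) + 3 = 5 + 3 = 8$)
$j{\left(7 \right)} \left(11 - M{\left(-7,-3 \right)}\right) = 8 \left(11 - \left(2 + 8 \left(-7\right)\right)\right) = 8 \left(11 - \left(2 - 56\right)\right) = 8 \left(11 - -54\right) = 8 \left(11 + 54\right) = 8 \cdot 65 = 520$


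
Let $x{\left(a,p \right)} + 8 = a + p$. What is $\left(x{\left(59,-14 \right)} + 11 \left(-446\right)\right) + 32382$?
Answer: $27513$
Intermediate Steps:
$x{\left(a,p \right)} = -8 + a + p$ ($x{\left(a,p \right)} = -8 + \left(a + p\right) = -8 + a + p$)
$\left(x{\left(59,-14 \right)} + 11 \left(-446\right)\right) + 32382 = \left(\left(-8 + 59 - 14\right) + 11 \left(-446\right)\right) + 32382 = \left(37 - 4906\right) + 32382 = -4869 + 32382 = 27513$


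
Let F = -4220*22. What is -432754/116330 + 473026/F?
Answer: -4760199797/540003860 ≈ -8.8151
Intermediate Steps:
F = -92840
-432754/116330 + 473026/F = -432754/116330 + 473026/(-92840) = -432754*1/116330 + 473026*(-1/92840) = -216377/58165 - 236513/46420 = -4760199797/540003860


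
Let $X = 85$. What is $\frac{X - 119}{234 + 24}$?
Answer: $- \frac{17}{129} \approx -0.13178$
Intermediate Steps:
$\frac{X - 119}{234 + 24} = \frac{85 - 119}{234 + 24} = - \frac{34}{258} = \left(-34\right) \frac{1}{258} = - \frac{17}{129}$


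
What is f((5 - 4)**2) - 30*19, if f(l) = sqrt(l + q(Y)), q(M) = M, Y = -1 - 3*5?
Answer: -570 + I*sqrt(15) ≈ -570.0 + 3.873*I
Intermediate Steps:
Y = -16 (Y = -1 - 15 = -16)
f(l) = sqrt(-16 + l) (f(l) = sqrt(l - 16) = sqrt(-16 + l))
f((5 - 4)**2) - 30*19 = sqrt(-16 + (5 - 4)**2) - 30*19 = sqrt(-16 + 1**2) - 570 = sqrt(-16 + 1) - 570 = sqrt(-15) - 570 = I*sqrt(15) - 570 = -570 + I*sqrt(15)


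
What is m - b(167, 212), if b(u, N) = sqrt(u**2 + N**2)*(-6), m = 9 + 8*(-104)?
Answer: -823 + 6*sqrt(72833) ≈ 796.26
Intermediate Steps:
m = -823 (m = 9 - 832 = -823)
b(u, N) = -6*sqrt(N**2 + u**2) (b(u, N) = sqrt(N**2 + u**2)*(-6) = -6*sqrt(N**2 + u**2))
m - b(167, 212) = -823 - (-6)*sqrt(212**2 + 167**2) = -823 - (-6)*sqrt(44944 + 27889) = -823 - (-6)*sqrt(72833) = -823 + 6*sqrt(72833)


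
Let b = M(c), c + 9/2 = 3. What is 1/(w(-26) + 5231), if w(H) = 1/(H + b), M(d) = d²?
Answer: 95/496941 ≈ 0.00019117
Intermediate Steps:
c = -3/2 (c = -9/2 + 3 = -3/2 ≈ -1.5000)
b = 9/4 (b = (-3/2)² = 9/4 ≈ 2.2500)
w(H) = 1/(9/4 + H) (w(H) = 1/(H + 9/4) = 1/(9/4 + H))
1/(w(-26) + 5231) = 1/(4/(9 + 4*(-26)) + 5231) = 1/(4/(9 - 104) + 5231) = 1/(4/(-95) + 5231) = 1/(4*(-1/95) + 5231) = 1/(-4/95 + 5231) = 1/(496941/95) = 95/496941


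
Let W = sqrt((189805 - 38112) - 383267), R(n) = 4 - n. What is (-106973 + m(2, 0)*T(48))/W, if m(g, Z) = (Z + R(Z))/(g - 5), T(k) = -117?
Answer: 106817*I*sqrt(4726)/33082 ≈ 221.97*I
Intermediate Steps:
m(g, Z) = 4/(-5 + g) (m(g, Z) = (Z + (4 - Z))/(g - 5) = 4/(-5 + g))
W = 7*I*sqrt(4726) (W = sqrt(151693 - 383267) = sqrt(-231574) = 7*I*sqrt(4726) ≈ 481.22*I)
(-106973 + m(2, 0)*T(48))/W = (-106973 + (4/(-5 + 2))*(-117))/((7*I*sqrt(4726))) = (-106973 + (4/(-3))*(-117))*(-I*sqrt(4726)/33082) = (-106973 + (4*(-1/3))*(-117))*(-I*sqrt(4726)/33082) = (-106973 - 4/3*(-117))*(-I*sqrt(4726)/33082) = (-106973 + 156)*(-I*sqrt(4726)/33082) = -(-106817)*I*sqrt(4726)/33082 = 106817*I*sqrt(4726)/33082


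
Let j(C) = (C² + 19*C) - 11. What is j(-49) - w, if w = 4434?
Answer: -2975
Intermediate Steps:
j(C) = -11 + C² + 19*C
j(-49) - w = (-11 + (-49)² + 19*(-49)) - 1*4434 = (-11 + 2401 - 931) - 4434 = 1459 - 4434 = -2975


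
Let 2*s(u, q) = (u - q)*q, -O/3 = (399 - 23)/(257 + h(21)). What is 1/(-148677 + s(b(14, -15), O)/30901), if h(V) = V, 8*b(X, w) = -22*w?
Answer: -1194076442/177531706719165 ≈ -6.7260e-6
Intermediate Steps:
b(X, w) = -11*w/4 (b(X, w) = (-22*w)/8 = -11*w/4)
O = -564/139 (O = -3*(399 - 23)/(257 + 21) = -1128/278 = -3*188/139 = -564/139 ≈ -4.0576)
s(u, q) = q*(u - q)/2 (s(u, q) = ((u - q)*q)/2 = (q*(u - q))/2 = q*(u - q)/2)
1/(-148677 + s(b(14, -15), O)/30901) = 1/(-148677 + ((½)*(-564/139)*(-11/4*(-15) - 1*(-564/139)))/30901) = 1/(-148677 + ((½)*(-564/139)*(165/4 + 564/139))*(1/30901)) = 1/(-148677 + ((½)*(-564/139)*(25191/556))*(1/30901)) = 1/(-148677 - 3551931/38642*1/30901) = 1/(-148677 - 3551931/1194076442) = 1/(-177531706719165/1194076442) = -1194076442/177531706719165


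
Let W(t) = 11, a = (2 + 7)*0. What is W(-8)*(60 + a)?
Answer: 660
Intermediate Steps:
a = 0 (a = 9*0 = 0)
W(-8)*(60 + a) = 11*(60 + 0) = 11*60 = 660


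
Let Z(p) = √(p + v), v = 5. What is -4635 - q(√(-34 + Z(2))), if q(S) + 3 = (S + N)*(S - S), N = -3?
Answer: -4632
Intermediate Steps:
Z(p) = √(5 + p) (Z(p) = √(p + 5) = √(5 + p))
q(S) = -3 (q(S) = -3 + (S - 3)*(S - S) = -3 + (-3 + S)*0 = -3 + 0 = -3)
-4635 - q(√(-34 + Z(2))) = -4635 - 1*(-3) = -4635 + 3 = -4632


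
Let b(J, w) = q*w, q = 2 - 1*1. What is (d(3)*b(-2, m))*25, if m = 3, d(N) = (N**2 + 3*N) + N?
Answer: 1575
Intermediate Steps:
q = 1 (q = 2 - 1 = 1)
d(N) = N**2 + 4*N
b(J, w) = w (b(J, w) = 1*w = w)
(d(3)*b(-2, m))*25 = ((3*(4 + 3))*3)*25 = ((3*7)*3)*25 = (21*3)*25 = 63*25 = 1575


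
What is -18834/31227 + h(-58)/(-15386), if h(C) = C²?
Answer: -9400656/11439491 ≈ -0.82177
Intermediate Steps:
-18834/31227 + h(-58)/(-15386) = -18834/31227 + (-58)²/(-15386) = -18834*1/31227 + 3364*(-1/15386) = -6278/10409 - 1682/7693 = -9400656/11439491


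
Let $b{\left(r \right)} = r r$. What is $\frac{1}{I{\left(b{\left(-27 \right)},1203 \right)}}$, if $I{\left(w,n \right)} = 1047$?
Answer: $\frac{1}{1047} \approx 0.00095511$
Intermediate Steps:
$b{\left(r \right)} = r^{2}$
$\frac{1}{I{\left(b{\left(-27 \right)},1203 \right)}} = \frac{1}{1047}$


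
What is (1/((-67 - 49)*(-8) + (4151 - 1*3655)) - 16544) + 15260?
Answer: -1828415/1424 ≈ -1284.0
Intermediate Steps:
(1/((-67 - 49)*(-8) + (4151 - 1*3655)) - 16544) + 15260 = (1/(-116*(-8) + (4151 - 3655)) - 16544) + 15260 = (1/(928 + 496) - 16544) + 15260 = (1/1424 - 16544) + 15260 = -23558655/1424 + 15260 = -1828415/1424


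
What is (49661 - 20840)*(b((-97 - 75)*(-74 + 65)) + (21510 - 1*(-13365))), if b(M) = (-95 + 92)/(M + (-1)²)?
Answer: 1556949962412/1549 ≈ 1.0051e+9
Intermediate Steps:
b(M) = -3/(1 + M) (b(M) = -3/(M + 1) = -3/(1 + M))
(49661 - 20840)*(b((-97 - 75)*(-74 + 65)) + (21510 - 1*(-13365))) = (49661 - 20840)*(-3/(1 + (-97 - 75)*(-74 + 65)) + (21510 - 1*(-13365))) = 28821*(-3/(1 - 172*(-9)) + (21510 + 13365)) = 28821*(-3/(1 + 1548) + 34875) = 28821*(-3/1549 + 34875) = 28821*(54021372/1549) = 1556949962412/1549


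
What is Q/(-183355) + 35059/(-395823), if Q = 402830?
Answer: -33175524407/14515225233 ≈ -2.2856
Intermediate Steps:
Q/(-183355) + 35059/(-395823) = 402830/(-183355) + 35059/(-395823) = 402830*(-1/183355) + 35059*(-1/395823) = -80566/36671 - 35059/395823 = -33175524407/14515225233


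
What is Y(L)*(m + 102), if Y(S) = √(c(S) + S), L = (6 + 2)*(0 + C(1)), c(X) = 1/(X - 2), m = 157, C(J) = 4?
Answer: 8029*√30/30 ≈ 1465.9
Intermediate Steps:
c(X) = 1/(-2 + X)
L = 32 (L = (6 + 2)*(0 + 4) = 8*4 = 32)
Y(S) = √(S + 1/(-2 + S)) (Y(S) = √(1/(-2 + S) + S) = √(S + 1/(-2 + S)))
Y(L)*(m + 102) = √((1 + 32*(-2 + 32))/(-2 + 32))*(157 + 102) = √((1 + 32*30)/30)*259 = √((1 + 960)/30)*259 = √((1/30)*961)*259 = √(961/30)*259 = (31*√30/30)*259 = 8029*√30/30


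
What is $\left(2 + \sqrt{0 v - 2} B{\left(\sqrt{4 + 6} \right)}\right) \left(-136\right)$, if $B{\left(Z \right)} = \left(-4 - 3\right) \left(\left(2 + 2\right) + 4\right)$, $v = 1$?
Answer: $-272 + 7616 i \sqrt{2} \approx -272.0 + 10771.0 i$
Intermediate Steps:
$B{\left(Z \right)} = -56$ ($B{\left(Z \right)} = - 7 \left(4 + 4\right) = \left(-7\right) 8 = -56$)
$\left(2 + \sqrt{0 v - 2} B{\left(\sqrt{4 + 6} \right)}\right) \left(-136\right) = \left(2 + \sqrt{0 \cdot 1 - 2} \left(-56\right)\right) \left(-136\right) = \left(2 + \sqrt{0 - 2} \left(-56\right)\right) \left(-136\right) = \left(2 + \sqrt{-2} \left(-56\right)\right) \left(-136\right) = \left(2 + i \sqrt{2} \left(-56\right)\right) \left(-136\right) = \left(2 - 56 i \sqrt{2}\right) \left(-136\right) = -272 + 7616 i \sqrt{2}$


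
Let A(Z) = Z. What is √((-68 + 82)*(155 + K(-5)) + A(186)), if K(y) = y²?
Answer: √2706 ≈ 52.019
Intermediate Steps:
√((-68 + 82)*(155 + K(-5)) + A(186)) = √((-68 + 82)*(155 + (-5)²) + 186) = √(14*(155 + 25) + 186) = √(14*180 + 186) = √(2520 + 186) = √2706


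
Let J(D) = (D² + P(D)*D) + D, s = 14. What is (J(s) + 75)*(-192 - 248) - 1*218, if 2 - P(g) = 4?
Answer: -113298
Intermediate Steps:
P(g) = -2 (P(g) = 2 - 1*4 = 2 - 4 = -2)
J(D) = D² - D (J(D) = (D² - 2*D) + D = D² - D)
(J(s) + 75)*(-192 - 248) - 1*218 = (14*(-1 + 14) + 75)*(-192 - 248) - 1*218 = (14*13 + 75)*(-440) - 218 = (182 + 75)*(-440) - 218 = 257*(-440) - 218 = -113080 - 218 = -113298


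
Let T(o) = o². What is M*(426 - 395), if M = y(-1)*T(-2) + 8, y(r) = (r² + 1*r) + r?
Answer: 124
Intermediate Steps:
y(r) = r² + 2*r (y(r) = (r² + r) + r = (r + r²) + r = r² + 2*r)
M = 4 (M = -(2 - 1)*(-2)² + 8 = -1*1*4 + 8 = -1*4 + 8 = -4 + 8 = 4)
M*(426 - 395) = 4*(426 - 395) = 4*31 = 124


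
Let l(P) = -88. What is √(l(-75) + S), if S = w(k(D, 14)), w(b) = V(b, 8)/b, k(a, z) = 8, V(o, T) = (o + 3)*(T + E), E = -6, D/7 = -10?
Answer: I*√341/2 ≈ 9.2331*I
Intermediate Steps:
D = -70 (D = 7*(-10) = -70)
V(o, T) = (-6 + T)*(3 + o) (V(o, T) = (o + 3)*(T - 6) = (3 + o)*(-6 + T) = (-6 + T)*(3 + o))
w(b) = (6 + 2*b)/b (w(b) = (-18 - 6*b + 3*8 + 8*b)/b = (-18 - 6*b + 24 + 8*b)/b = (6 + 2*b)/b)
S = 11/4 (S = 2 + 6/8 = 2 + 6*(⅛) = 2 + ¾ = 11/4 ≈ 2.7500)
√(l(-75) + S) = √(-88 + 11/4) = √(-341/4) = I*√341/2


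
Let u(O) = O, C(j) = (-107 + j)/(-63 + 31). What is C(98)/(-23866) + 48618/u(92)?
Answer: 9282537297/17565376 ≈ 528.46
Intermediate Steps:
C(j) = 107/32 - j/32 (C(j) = (-107 + j)/(-32) = (-107 + j)*(-1/32) = 107/32 - j/32)
C(98)/(-23866) + 48618/u(92) = (107/32 - 1/32*98)/(-23866) + 48618/92 = (107/32 - 49/16)*(-1/23866) + 48618*(1/92) = (9/32)*(-1/23866) + 24309/46 = -9/763712 + 24309/46 = 9282537297/17565376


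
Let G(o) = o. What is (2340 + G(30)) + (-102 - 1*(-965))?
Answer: 3233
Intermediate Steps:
(2340 + G(30)) + (-102 - 1*(-965)) = (2340 + 30) + (-102 - 1*(-965)) = 2370 + (-102 + 965) = 2370 + 863 = 3233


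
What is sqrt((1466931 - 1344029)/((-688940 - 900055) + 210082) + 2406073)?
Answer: sqrt(4574909586941343011)/1378913 ≈ 1551.2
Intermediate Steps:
sqrt((1466931 - 1344029)/((-688940 - 900055) + 210082) + 2406073) = sqrt(122902/(-1588995 + 210082) + 2406073) = sqrt(122902/(-1378913) + 2406073) = sqrt(122902*(-1/1378913) + 2406073) = sqrt(-122902/1378913 + 2406073) = sqrt(3317765215747/1378913) = sqrt(4574909586941343011)/1378913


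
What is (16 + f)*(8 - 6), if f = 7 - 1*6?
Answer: 34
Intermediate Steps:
f = 1 (f = 7 - 6 = 1)
(16 + f)*(8 - 6) = (16 + 1)*(8 - 6) = 17*2 = 34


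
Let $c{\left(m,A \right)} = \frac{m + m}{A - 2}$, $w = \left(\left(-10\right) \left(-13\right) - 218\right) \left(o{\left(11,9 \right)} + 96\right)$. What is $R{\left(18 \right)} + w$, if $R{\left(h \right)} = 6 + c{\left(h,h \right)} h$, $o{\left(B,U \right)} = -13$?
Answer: $- \frac{14515}{2} \approx -7257.5$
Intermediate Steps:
$w = -7304$ ($w = \left(\left(-10\right) \left(-13\right) - 218\right) \left(-13 + 96\right) = \left(130 - 218\right) 83 = \left(-88\right) 83 = -7304$)
$c{\left(m,A \right)} = \frac{2 m}{-2 + A}$
$R{\left(h \right)} = 6 + \frac{2 h^{2}}{-2 + h}$ ($R{\left(h \right)} = 6 + \frac{2 h}{-2 + h} h = 6 + \frac{2 h^{2}}{-2 + h}$)
$R{\left(18 \right)} + w = \frac{2 \left(-6 + 18^{2} + 3 \cdot 18\right)}{-2 + 18} - 7304 = \frac{2 \left(-6 + 324 + 54\right)}{16} - 7304 = 2 \cdot \frac{1}{16} \cdot 372 - 7304 = \frac{93}{2} - 7304 = - \frac{14515}{2}$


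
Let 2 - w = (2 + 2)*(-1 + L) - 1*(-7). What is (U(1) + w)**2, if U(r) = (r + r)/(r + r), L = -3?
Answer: 144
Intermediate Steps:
U(r) = 1 (U(r) = (2*r)/((2*r)) = (2*r)*(1/(2*r)) = 1)
w = 11 (w = 2 - ((2 + 2)*(-1 - 3) - 1*(-7)) = 2 - (4*(-4) + 7) = 2 - (-16 + 7) = 2 - 1*(-9) = 2 + 9 = 11)
(U(1) + w)**2 = (1 + 11)**2 = 12**2 = 144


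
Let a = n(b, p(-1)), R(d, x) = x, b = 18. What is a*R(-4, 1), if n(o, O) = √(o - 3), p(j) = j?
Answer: √15 ≈ 3.8730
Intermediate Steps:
n(o, O) = √(-3 + o)
a = √15 (a = √(-3 + 18) = √15 ≈ 3.8730)
a*R(-4, 1) = √15*1 = √15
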